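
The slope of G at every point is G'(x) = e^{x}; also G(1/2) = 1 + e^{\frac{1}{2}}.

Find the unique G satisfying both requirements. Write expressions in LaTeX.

Check a candidate G(x) by differentiating: d/dx[G] must match the given G'(x).
A general antiderivative is e^{x} + C.
The condition gives C = 1 + e^{\frac{1}{2}} - (e^{\frac{1}{2}}) = 1.
So G(x) = e^{x} + 1.
Check: d/dx[e^{x} + 1] = e^{x} = G'(x).

G(x) = e^{x} + 1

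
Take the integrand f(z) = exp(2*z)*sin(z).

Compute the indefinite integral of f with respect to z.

An antiderivative F(z) passes only if d/dz[F] lands on f(z) exactly.
Check: d/dz[(2*sin(z) - cos(z))*exp(2*z)/5] = exp(2*z)*sin(z) = f(z).

F(z) = (2*sin(z) - cos(z))*exp(2*z)/5 + C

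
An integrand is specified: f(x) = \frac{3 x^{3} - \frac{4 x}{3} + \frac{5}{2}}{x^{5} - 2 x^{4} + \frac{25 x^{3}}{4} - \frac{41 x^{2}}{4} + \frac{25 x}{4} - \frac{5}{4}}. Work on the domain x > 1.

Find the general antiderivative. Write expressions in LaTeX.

The denominator factors as 3 \left(x - 1\right) \left(2 x - 1\right)^{2} \left(x^{2} + 5\right); partial fractions split f into directly integrable pieces: - \frac{1199 x - 2645}{1323 \left(x^{2} + 5\right)} - \frac{4952}{1323 \left(2 x - 1\right)} - \frac{212}{63 \left(2 x - 1\right)^{2}} + \frac{25}{9 \left(x - 1\right)}.
Check: d/dx[\frac{14700 x \log{\left(x - 1 \right)} - 9904 x \log{\left(x - \frac{1}{2} \right)} - 2398 x \log{\left(x^{2} + 5 \right)} + 2116 \sqrt{5} x \operatorname{atan}{\left(\frac{\sqrt{5} x}{5} \right)} - 7350 \log{\left(x - 1 \right)} + 4952 \log{\left(x - \frac{1}{2} \right)} + 1199 \log{\left(x^{2} + 5 \right)} - 1058 \sqrt{5} \operatorname{atan}{\left(\frac{\sqrt{5} x}{5} \right)} + 4452}{5292 x - 2646}] = \frac{36 x^{3} - 16 x + 30}{12 x^{5} - 24 x^{4} + 75 x^{3} - 123 x^{2} + 75 x - 15}, which equals f(x).

F(x) = \frac{14700 x \log{\left(x - 1 \right)} - 9904 x \log{\left(x - \frac{1}{2} \right)} - 2398 x \log{\left(x^{2} + 5 \right)} + 2116 \sqrt{5} x \operatorname{atan}{\left(\frac{\sqrt{5} x}{5} \right)} - 7350 \log{\left(x - 1 \right)} + 4952 \log{\left(x - \frac{1}{2} \right)} + 1199 \log{\left(x^{2} + 5 \right)} - 1058 \sqrt{5} \operatorname{atan}{\left(\frac{\sqrt{5} x}{5} \right)} + 4452}{5292 x - 2646} + C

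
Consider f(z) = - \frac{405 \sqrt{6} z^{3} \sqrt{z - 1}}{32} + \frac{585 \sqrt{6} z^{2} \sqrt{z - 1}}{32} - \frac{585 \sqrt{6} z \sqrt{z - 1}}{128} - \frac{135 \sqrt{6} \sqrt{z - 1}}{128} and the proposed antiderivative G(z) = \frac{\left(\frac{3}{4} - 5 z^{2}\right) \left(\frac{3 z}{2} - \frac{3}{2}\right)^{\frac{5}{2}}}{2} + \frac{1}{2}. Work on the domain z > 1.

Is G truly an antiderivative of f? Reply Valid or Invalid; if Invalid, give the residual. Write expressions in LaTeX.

d/dz[G] = - \frac{405 \sqrt{6} z^{3} \sqrt{z - 1}}{32} + \frac{585 \sqrt{6} z^{2} \sqrt{z - 1}}{32} - \frac{585 \sqrt{6} z \sqrt{z - 1}}{128} - \frac{135 \sqrt{6} \sqrt{z - 1}}{128}
This equals f(z) exactly, so the claim holds.

Valid. The derivative of G reproduces f.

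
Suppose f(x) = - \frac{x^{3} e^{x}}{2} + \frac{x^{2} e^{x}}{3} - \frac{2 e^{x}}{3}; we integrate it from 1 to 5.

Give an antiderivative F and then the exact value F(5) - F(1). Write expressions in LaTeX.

f has the shape u'v + uv' for u = - \frac{x^{3}}{2} + \frac{11 x^{2}}{6} - \frac{11 x}{3} + 3 and v = e^{x} — it is the derivative of the product u*v.
F(x) = - \frac{x^{3} e^{x}}{2} + \frac{11 x^{2} e^{x}}{6} - \frac{11 x e^{x}}{3} + 3 e^{x} is an antiderivative of f.
Check: d/dx[- \frac{x^{3} e^{x}}{2} + \frac{11 x^{2} e^{x}}{6} - \frac{11 x e^{x}}{3} + 3 e^{x}] = - \frac{x^{3} e^{x}}{2} + \frac{x^{2} e^{x}}{3} - \frac{2 e^{x}}{3} = f(x).
F(5) = - 32 e^{5}; F(1) = \frac{2 e}{3}.
Integral = F(5) - F(1) = - 32 e^{5} - \frac{2 e}{3}.

Antiderivative: F(x) = - \frac{x^{3} e^{x}}{2} + \frac{11 x^{2} e^{x}}{6} - \frac{11 x e^{x}}{3} + 3 e^{x}; value = - 32 e^{5} - \frac{2 e}{3}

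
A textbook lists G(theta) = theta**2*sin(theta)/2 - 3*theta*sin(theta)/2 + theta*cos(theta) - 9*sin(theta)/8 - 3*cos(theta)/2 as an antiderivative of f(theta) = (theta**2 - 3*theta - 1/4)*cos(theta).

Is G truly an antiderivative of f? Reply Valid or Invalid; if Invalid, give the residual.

Invalid: d/dtheta[G] - f = -theta**2*cos(theta)/2 + 3*theta*cos(theta)/2 + cos(theta)/8, which is not 0.

d/dtheta[G] = theta**2*cos(theta)/2 - 3*theta*cos(theta)/2 - cos(theta)/8
d/dtheta[G] - f(theta) = -theta**2*cos(theta)/2 + 3*theta*cos(theta)/2 + cos(theta)/8 != 0.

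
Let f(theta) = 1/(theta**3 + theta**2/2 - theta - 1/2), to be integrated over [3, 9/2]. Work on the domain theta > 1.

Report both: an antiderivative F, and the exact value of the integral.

Antiderivative: F(theta) = (log(theta - 1) - 4*log(theta + 1/2) + 3*log(theta + 1))/3; value = -4*log(5)/3 - log(4) - log(2)/3 + log(11/2) + 5*log(7/2)/3

Factor the denominator ((theta - 1)*(theta + 1)*(2*theta + 1)) and decompose: f = -8/(3*(2*theta + 1)) + 1/(theta + 1) + 1/(3*(theta - 1)); each piece integrates to a log, atan, or power term.
F(theta) = (log(theta - 1) - 4*log(theta + 1/2) + 3*log(theta + 1))/3 is an antiderivative of f.
Check: d/dtheta[(log(theta - 1) - 4*log(theta + 1/2) + 3*log(theta + 1))/3] = 2/(2*theta**3 + theta**2 - 2*theta - 1), which equals f(theta).
F(9/2) = -4*log(5)/3 + log(7/2)/3 + log(11/2); F(3) = -4*log(7/2)/3 + log(2)/3 + log(4).
Integral = F(9/2) - F(3) = -4*log(5)/3 - log(4) - log(2)/3 + log(11/2) + 5*log(7/2)/3.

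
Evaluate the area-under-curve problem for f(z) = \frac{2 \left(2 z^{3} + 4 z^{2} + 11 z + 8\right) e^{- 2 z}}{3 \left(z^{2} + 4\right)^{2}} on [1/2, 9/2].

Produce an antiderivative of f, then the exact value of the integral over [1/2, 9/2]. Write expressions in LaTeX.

Antiderivative: F(z) = \frac{- 2 z - 3}{3 z^{2} e^{2 z} + 12 e^{2 z}}; value = - \frac{16}{97 e^{9}} + \frac{16}{51 e}

Since d/dz undoes antidifferentiation here, F'(z) = f(z) is required of F(z).
F(z) = \frac{- 2 z - 3}{3 z^{2} e^{2 z} + 12 e^{2 z}} is an antiderivative of f.
Check: d/dz[\frac{- 2 z - 3}{3 z^{2} e^{2 z} + 12 e^{2 z}}] = \frac{4 z^{3} + 8 z^{2} + 22 z + 16}{3 z^{4} e^{2 z} + 24 z^{2} e^{2 z} + 48 e^{2 z}}, which equals f(z).
F(9/2) = - \frac{16}{97 e^{9}}; F(1/2) = - \frac{16}{51 e}.
Integral = F(9/2) - F(1/2) = - \frac{16}{97 e^{9}} + \frac{16}{51 e}.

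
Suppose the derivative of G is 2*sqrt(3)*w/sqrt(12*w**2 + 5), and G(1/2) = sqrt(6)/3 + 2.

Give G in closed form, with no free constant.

G(w) = sqrt(3)*(sqrt(12*w**2 + 5) + 4*sqrt(3))/6

G'(w) matches the chain-rule pattern g'(h)*h' with inner function h(w) = 4*w**2 + 5/3; substituting u = h(w) collapses the integral.
A general antiderivative is sqrt(4*w**2 + 5/3)/2 + C.
The condition gives C = sqrt(6)/3 + 2 - (sqrt(6)/3) = 2.
So G(w) = sqrt(3)*(sqrt(12*w**2 + 5) + 4*sqrt(3))/6.
Check: d/dw[sqrt(3)*(sqrt(12*w**2 + 5) + 4*sqrt(3))/6] = 2*sqrt(3)*w/sqrt(12*w**2 + 5) = G'(w).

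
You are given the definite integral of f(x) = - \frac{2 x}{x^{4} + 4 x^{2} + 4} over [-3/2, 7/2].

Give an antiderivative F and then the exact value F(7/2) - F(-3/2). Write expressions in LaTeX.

Antiderivative: F(x) = \frac{1}{2 \left(\frac{x^{2}}{2} + 1\right)}; value = - \frac{160}{969}

The substitution u = \frac{x^{2}}{2} + 1 works: f is exactly (dF/du)*(du/dx) for that inner function.
F(x) = \frac{1}{2 \left(\frac{x^{2}}{2} + 1\right)} is an antiderivative of f.
Check: d/dx[\frac{1}{2 \left(\frac{x^{2}}{2} + 1\right)}] = - \frac{2 x}{x^{4} + 4 x^{2} + 4} = f(x).
F(7/2) = \frac{4}{57}; F(-3/2) = \frac{4}{17}.
Integral = F(7/2) - F(-3/2) = - \frac{160}{969}.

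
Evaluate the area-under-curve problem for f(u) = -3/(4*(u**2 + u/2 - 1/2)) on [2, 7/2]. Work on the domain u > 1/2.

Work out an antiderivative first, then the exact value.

The denominator factors as 2*(u + 1)*(2*u - 1); partial fractions split f into directly integrable pieces: -1/(2*u - 1) + 1/(2*(u + 1)).
F(u) = -log(u - 1/2)/2 + log(u + 1)/2 is an antiderivative of f.
Check: d/du[-log(u - 1/2)/2 + log(u + 1)/2] = -3/(4*u**2 + 2*u - 2), which equals f(u).
F(7/2) = -log(3)/2 + log(9/2)/2; F(2) = -log(3/2)/2 + log(3)/2.
Integral = F(7/2) - F(2) = -log(3) + log(3/2)/2 + log(9/2)/2.

Antiderivative: F(u) = -log(u - 1/2)/2 + log(u + 1)/2; value = -log(3) + log(3/2)/2 + log(9/2)/2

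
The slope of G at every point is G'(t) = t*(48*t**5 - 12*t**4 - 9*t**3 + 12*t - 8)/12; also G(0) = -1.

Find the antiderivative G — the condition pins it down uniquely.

G(t) = 4*t**7/7 - t**6/6 - 3*t**5/20 + t**3/3 - t**2/3 - 1

Whatever form G(t) takes, its d/dt must return the stated G'(t).
A general antiderivative is 4*t**7/7 - t**6/6 - 3*t**5/20 + t**3/3 - t**2/3 + C.
The condition gives C = -1 - (0) = -1.
So G(t) = 4*t**7/7 - t**6/6 - 3*t**5/20 + t**3/3 - t**2/3 - 1.
Check: d/dt[4*t**7/7 - t**6/6 - 3*t**5/20 + t**3/3 - t**2/3 - 1] = 4*t**6 - t**5 - 3*t**4/4 + t**2 - 2*t/3, which equals G'(t).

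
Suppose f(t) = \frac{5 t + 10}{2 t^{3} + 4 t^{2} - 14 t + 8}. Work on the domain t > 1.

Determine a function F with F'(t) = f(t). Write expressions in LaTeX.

An antiderivative is F(t) = \frac{\log{\left(t - 1 \right)}}{5} - \frac{\log{\left(t + 4 \right)}}{5} - \frac{3}{2 t - 2}.

Factor the denominator (2 \left(t - 1\right)^{2} \left(t + 4\right)) and decompose: f = - \frac{1}{5 \left(t + 4\right)} + \frac{1}{5 \left(t - 1\right)} + \frac{3}{2 \left(t - 1\right)^{2}}; each piece integrates to a log, atan, or power term.
Check: d/dt[\frac{\log{\left(t - 1 \right)}}{5} - \frac{\log{\left(t + 4 \right)}}{5} - \frac{3}{2 t - 2}] = \frac{5 t + 10}{2 t^{3} + 4 t^{2} - 14 t + 8} = f(t).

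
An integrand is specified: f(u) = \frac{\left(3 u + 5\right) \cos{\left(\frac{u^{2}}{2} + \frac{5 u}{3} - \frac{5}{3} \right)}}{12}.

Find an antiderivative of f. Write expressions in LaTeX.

f matches the chain-rule pattern g'(h)*h' with inner function h(u) = \frac{u^{2}}{2} + \frac{5 u}{3} - \frac{5}{3}; substituting w = h(u) collapses the integral.
Check: d/du[\frac{\sin{\left(\frac{u^{2}}{2} + \frac{5 u}{3} - \frac{5}{3} \right)}}{4}] = \frac{u \cos{\left(\frac{u^{2}}{2} + \frac{5 u}{3} - \frac{5}{3} \right)}}{4} + \frac{5 \cos{\left(\frac{u^{2}}{2} + \frac{5 u}{3} - \frac{5}{3} \right)}}{12}, which equals f(u).

An antiderivative is F(u) = \frac{\sin{\left(\frac{u^{2}}{2} + \frac{5 u}{3} - \frac{5}{3} \right)}}{4}.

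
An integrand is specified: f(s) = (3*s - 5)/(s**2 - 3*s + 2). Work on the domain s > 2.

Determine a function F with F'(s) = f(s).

An antiderivative is F(s) = log(s - 2) + 2*log(s - 1).

Factor the denominator ((s - 2)*(s - 1)) and decompose: f = 2/(s - 1) + 1/(s - 2); each piece integrates to a log, atan, or power term.
Check: d/ds[log(s - 2) + 2*log(s - 1)] = (3*s - 5)/(s**2 - 3*s + 2) = f(s).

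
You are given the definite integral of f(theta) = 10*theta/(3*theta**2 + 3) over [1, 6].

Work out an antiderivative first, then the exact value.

Antiderivative: F(theta) = 5*log(theta**2 + 1)/3; value = -5*log(2)/3 + 5*log(37)/3

f matches the chain-rule pattern g'(h)*h' with inner function h(theta) = theta**2 + 1; substituting u = h(theta) collapses the integral.
F(theta) = 5*log(theta**2 + 1)/3 is an antiderivative of f.
Check: d/dtheta[5*log(theta**2 + 1)/3] = 10*theta/(3*theta**2 + 3) = f(theta).
F(6) = 5*log(37)/3; F(1) = 5*log(2)/3.
Integral = F(6) - F(1) = -5*log(2)/3 + 5*log(37)/3.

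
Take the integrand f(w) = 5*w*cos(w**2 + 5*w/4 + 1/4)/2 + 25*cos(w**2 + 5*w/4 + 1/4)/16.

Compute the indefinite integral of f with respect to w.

F(w) = 5*sin(w**2 + 5*w/4 + 1/4)/4 + C

The substitution u = w**2 + 5*w/4 + 1/4 works: f is exactly (dF/du)*(du/dw) for that inner function.
Check: d/dw[5*sin(w**2 + 5*w/4 + 1/4)/4] = 5*w*cos(w**2 + 5*w/4 + 1/4)/2 + 25*cos(w**2 + 5*w/4 + 1/4)/16 = f(w).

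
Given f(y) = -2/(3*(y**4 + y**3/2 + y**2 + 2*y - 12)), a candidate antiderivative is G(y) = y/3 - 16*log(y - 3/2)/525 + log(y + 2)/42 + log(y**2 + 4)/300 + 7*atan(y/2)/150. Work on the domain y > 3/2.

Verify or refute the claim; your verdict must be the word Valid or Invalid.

d/dy[G] = (2*y**4 + y**3 + 2*y**2 + 4*y - 28)/(6*y**4 + 3*y**3 + 6*y**2 + 12*y - 72)
d/dy[G] - f(y) = 1/3 != 0.

Invalid: d/dy[G] - f = 1/3, which is not 0.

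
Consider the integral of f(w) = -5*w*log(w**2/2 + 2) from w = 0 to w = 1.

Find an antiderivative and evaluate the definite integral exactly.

Antiderivative: F(w) = -5*w**2*log(w**2/2 + 2)/2 + 5*w**2/2 - 10*log(w**2 + 4); value = -10*log(5) - 5*log(5/2)/2 + 5/2 + 10*log(4)

Any candidate F(w) must reproduce f(w) exactly when differentiated.
F(w) = -5*w**2*log(w**2/2 + 2)/2 + 5*w**2/2 - 10*log(w**2 + 4) is an antiderivative of f.
Check: d/dw[-5*w**2*log(w**2/2 + 2)/2 + 5*w**2/2 - 10*log(w**2 + 4)] = -5*w*log(w**2/2 + 2) = f(w).
F(1) = -10*log(5) - 5*log(5/2)/2 + 5/2; F(0) = -10*log(4).
Integral = F(1) - F(0) = -10*log(5) - 5*log(5/2)/2 + 5/2 + 10*log(4).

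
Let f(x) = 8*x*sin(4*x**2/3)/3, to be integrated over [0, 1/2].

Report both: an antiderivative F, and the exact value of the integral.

The substitution u = 4*x**2/3 works: f is exactly (dF/du)*(du/dx) for that inner function.
F(x) = -cos(4*x**2/3) is an antiderivative of f.
Check: d/dx[-cos(4*x**2/3)] = 8*x*sin(4*x**2/3)/3 = f(x).
F(1/2) = -cos(1/3); F(0) = -1.
Integral = F(1/2) - F(0) = 1 - cos(1/3).

Antiderivative: F(x) = -cos(4*x**2/3); value = 1 - cos(1/3)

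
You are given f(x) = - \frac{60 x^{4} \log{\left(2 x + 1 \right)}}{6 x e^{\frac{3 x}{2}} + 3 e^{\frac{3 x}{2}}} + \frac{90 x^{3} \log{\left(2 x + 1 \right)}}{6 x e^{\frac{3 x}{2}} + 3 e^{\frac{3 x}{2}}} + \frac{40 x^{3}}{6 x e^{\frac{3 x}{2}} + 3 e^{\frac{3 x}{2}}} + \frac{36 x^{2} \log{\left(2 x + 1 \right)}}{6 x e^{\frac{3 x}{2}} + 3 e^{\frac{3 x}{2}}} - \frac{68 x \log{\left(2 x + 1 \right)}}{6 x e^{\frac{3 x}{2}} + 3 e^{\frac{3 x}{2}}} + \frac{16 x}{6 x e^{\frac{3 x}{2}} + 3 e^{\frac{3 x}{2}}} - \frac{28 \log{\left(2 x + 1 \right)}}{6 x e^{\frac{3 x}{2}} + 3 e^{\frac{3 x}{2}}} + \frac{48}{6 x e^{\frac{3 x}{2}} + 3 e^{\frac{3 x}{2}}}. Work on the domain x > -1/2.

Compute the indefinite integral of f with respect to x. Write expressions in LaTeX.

F(x) = - \frac{4 \left(- 5 x^{3} - 2 x - 6\right) e^{- \frac{3 x}{2}} \log{\left(2 x + 1 \right)}}{3} + C

Integrate term by term and add the pieces.
Check: d/dx[- \frac{4 \left(- 5 x^{3} - 2 x - 6\right) e^{- \frac{3 x}{2}} \log{\left(2 x + 1 \right)}}{3}] = \frac{- 60 x^{4} \log{\left(2 x + 1 \right)} + 90 x^{3} \log{\left(2 x + 1 \right)} + 40 x^{3} + 36 x^{2} \log{\left(2 x + 1 \right)} - 68 x \log{\left(2 x + 1 \right)} + 16 x - 28 \log{\left(2 x + 1 \right)} + 48}{6 x e^{\frac{3 x}{2}} + 3 e^{\frac{3 x}{2}}}, which equals f(x).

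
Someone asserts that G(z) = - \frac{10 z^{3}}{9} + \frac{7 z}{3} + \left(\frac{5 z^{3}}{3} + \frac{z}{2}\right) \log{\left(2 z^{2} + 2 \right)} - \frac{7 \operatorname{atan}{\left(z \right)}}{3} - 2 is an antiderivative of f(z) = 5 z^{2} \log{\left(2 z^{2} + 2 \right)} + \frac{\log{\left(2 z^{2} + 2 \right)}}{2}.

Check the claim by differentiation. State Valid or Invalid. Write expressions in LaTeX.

Valid - differentiating G returns exactly f.

d/dz[G] = 5 z^{2} \log{\left(z^{2} + 1 \right)} + 5 z^{2} \log{\left(2 \right)} + \frac{\log{\left(z^{2} + 1 \right)}}{2} + \frac{\log{\left(2 \right)}}{2}
This equals f(z) exactly, so the claim holds.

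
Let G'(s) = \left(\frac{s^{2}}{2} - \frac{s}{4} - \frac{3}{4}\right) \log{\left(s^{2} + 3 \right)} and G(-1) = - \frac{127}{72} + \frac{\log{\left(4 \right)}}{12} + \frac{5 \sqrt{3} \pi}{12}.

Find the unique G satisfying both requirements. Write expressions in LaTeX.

G(s) = \frac{s^{3} \log{\left(s^{2} + 3 \right)}}{6} - \frac{s^{3}}{9} - \frac{s^{2} \log{\left(s^{2} + 3 \right)}}{8} + \frac{s^{2}}{8} - \frac{3 s \log{\left(s^{2} + 3 \right)}}{4} + \frac{5 s}{2} - \frac{3 \log{\left(s^{2} + 3 \right)}}{8} - \frac{5 \sqrt{3} \operatorname{atan}{\left(\frac{\sqrt{3} s}{3} \right)}}{2} + \frac{1}{2}

The proposed G(s) is checked by its d/ds: the result must match the given G'(s).
A general antiderivative is - \frac{s^{3}}{9} + \frac{s^{2}}{8} + \frac{5 s}{2} + \left(\frac{s^{3}}{6} - \frac{s^{2}}{8} - \frac{3 s}{4}\right) \log{\left(s^{2} + 3 \right)} - \frac{3 \log{\left(s^{2} + 3 \right)}}{8} - \frac{5 \sqrt{3} \operatorname{atan}{\left(\frac{\sqrt{3} s}{3} \right)}}{2} + C.
The condition gives C = - \frac{127}{72} + \frac{\log{\left(4 \right)}}{12} + \frac{5 \sqrt{3} \pi}{12} - (- \frac{163}{72} + \frac{\log{\left(4 \right)}}{12} + \frac{5 \sqrt{3} \pi}{12}) = \frac{1}{2}.
So G(s) = \frac{s^{3} \log{\left(s^{2} + 3 \right)}}{6} - \frac{s^{3}}{9} - \frac{s^{2} \log{\left(s^{2} + 3 \right)}}{8} + \frac{s^{2}}{8} - \frac{3 s \log{\left(s^{2} + 3 \right)}}{4} + \frac{5 s}{2} - \frac{3 \log{\left(s^{2} + 3 \right)}}{8} - \frac{5 \sqrt{3} \operatorname{atan}{\left(\frac{\sqrt{3} s}{3} \right)}}{2} + \frac{1}{2}.
Check: d/ds[\frac{s^{3} \log{\left(s^{2} + 3 \right)}}{6} - \frac{s^{3}}{9} - \frac{s^{2} \log{\left(s^{2} + 3 \right)}}{8} + \frac{s^{2}}{8} - \frac{3 s \log{\left(s^{2} + 3 \right)}}{4} + \frac{5 s}{2} - \frac{3 \log{\left(s^{2} + 3 \right)}}{8} - \frac{5 \sqrt{3} \operatorname{atan}{\left(\frac{\sqrt{3} s}{3} \right)}}{2} + \frac{1}{2}] = \frac{s^{2} \log{\left(s^{2} + 3 \right)}}{2} - \frac{s \log{\left(s^{2} + 3 \right)}}{4} - \frac{3 \log{\left(s^{2} + 3 \right)}}{4}, which equals G'(s).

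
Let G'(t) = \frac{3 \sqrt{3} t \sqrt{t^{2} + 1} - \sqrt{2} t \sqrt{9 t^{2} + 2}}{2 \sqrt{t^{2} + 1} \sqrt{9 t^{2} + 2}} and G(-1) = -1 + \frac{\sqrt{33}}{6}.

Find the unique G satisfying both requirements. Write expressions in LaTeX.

G(t) = - \frac{3 \sqrt{2} \sqrt{t^{2} + 1} - \sqrt{3} \sqrt{9 t^{2} + 2}}{6}

Any candidate G(t) must reproduce the stated G'(t) exactly.
A general antiderivative is - \frac{\sqrt{2 t^{2} + 2}}{2} + \frac{\sqrt{3 t^{2} + \frac{2}{3}}}{2} + C.
The condition gives C = -1 + \frac{\sqrt{33}}{6} - (-1 + \frac{\sqrt{33}}{6}) = 0.
So G(t) = - \frac{3 \sqrt{2} \sqrt{t^{2} + 1} - \sqrt{3} \sqrt{9 t^{2} + 2}}{6}.
Check: d/dt[- \frac{3 \sqrt{2} \sqrt{t^{2} + 1} - \sqrt{3} \sqrt{9 t^{2} + 2}}{6}] = \frac{3 \sqrt{3} t \sqrt{t^{2} + 1} - \sqrt{2} t \sqrt{9 t^{2} + 2}}{2 \sqrt{t^{2} + 1} \sqrt{9 t^{2} + 2}} = G'(t).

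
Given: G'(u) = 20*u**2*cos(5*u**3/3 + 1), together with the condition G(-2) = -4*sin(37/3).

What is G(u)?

The substitution w = 5*u**3/3 + 1 works: G'(u) is exactly (dG/dw)*(dw/du) for that inner function.
A general antiderivative is 4*sin(5*u**3/3 + 1) + C.
The condition gives C = -4*sin(37/3) - (-4*sin(37/3)) = 0.
So G(u) = 4*sin(5*u**3/3 + 1).
Check: d/du[4*sin(5*u**3/3 + 1)] = 20*u**2*cos(5*u**3/3 + 1) = G'(u).

G(u) = 4*sin(5*u**3/3 + 1)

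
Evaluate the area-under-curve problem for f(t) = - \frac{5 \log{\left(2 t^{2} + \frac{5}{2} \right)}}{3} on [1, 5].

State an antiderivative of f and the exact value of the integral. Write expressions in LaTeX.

Recover f(t) by differentiating a candidate F(t); any mismatch rules it out.
F(t) = \frac{5 \left(- t \log{\left(2 t^{2} + \frac{5}{2} \right)} + 2 t - \sqrt{5} \operatorname{atan}{\left(\frac{2 \sqrt{5} t}{5} \right)}\right)}{3} is an antiderivative of f.
Check: d/dt[\frac{5 \left(- t \log{\left(2 t^{2} + \frac{5}{2} \right)} + 2 t - \sqrt{5} \operatorname{atan}{\left(\frac{2 \sqrt{5} t}{5} \right)}\right)}{3}] = - \frac{5 \log{\left(2 t^{2} + \frac{5}{2} \right)}}{3} = f(t).
F(5) = - \frac{25 \log{\left(\frac{105}{2} \right)}}{3} - \frac{5 \sqrt{5} \operatorname{atan}{\left(2 \sqrt{5} \right)}}{3} + \frac{50}{3}; F(1) = - \frac{5 \sqrt{5} \operatorname{atan}{\left(\frac{2 \sqrt{5}}{5} \right)}}{3} - \frac{5 \log{\left(\frac{9}{2} \right)}}{3} + \frac{10}{3}.
Integral = F(5) - F(1) = - \frac{25 \log{\left(\frac{105}{2} \right)}}{3} - \frac{5 \sqrt{5} \operatorname{atan}{\left(2 \sqrt{5} \right)}}{3} + \frac{5 \log{\left(\frac{9}{2} \right)}}{3} + \frac{5 \sqrt{5} \operatorname{atan}{\left(\frac{2 \sqrt{5}}{5} \right)}}{3} + \frac{40}{3}.

Antiderivative: F(t) = \frac{5 \left(- t \log{\left(2 t^{2} + \frac{5}{2} \right)} + 2 t - \sqrt{5} \operatorname{atan}{\left(\frac{2 \sqrt{5} t}{5} \right)}\right)}{3}; value = - \frac{25 \log{\left(\frac{105}{2} \right)}}{3} - \frac{5 \sqrt{5} \operatorname{atan}{\left(2 \sqrt{5} \right)}}{3} + \frac{5 \log{\left(\frac{9}{2} \right)}}{3} + \frac{5 \sqrt{5} \operatorname{atan}{\left(\frac{2 \sqrt{5}}{5} \right)}}{3} + \frac{40}{3}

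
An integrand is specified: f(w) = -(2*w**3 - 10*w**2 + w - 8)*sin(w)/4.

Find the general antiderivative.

F(w) = w**3*cos(w)/2 - 3*w**2*sin(w)/2 - 5*w**2*cos(w)/2 + 5*w*sin(w) - 11*w*cos(w)/4 + 11*sin(w)/4 + 3*cos(w) + C

Differentiate the proposed F(w) back; it has to land on f(w) exactly.
Check: d/dw[w**3*cos(w)/2 - 3*w**2*sin(w)/2 - 5*w**2*cos(w)/2 + 5*w*sin(w) - 11*w*cos(w)/4 + 11*sin(w)/4 + 3*cos(w)] = -w**3*sin(w)/2 + 5*w**2*sin(w)/2 - w*sin(w)/4 + 2*sin(w), which equals f(w).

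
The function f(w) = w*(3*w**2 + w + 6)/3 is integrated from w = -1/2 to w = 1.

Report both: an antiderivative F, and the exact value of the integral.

Check any antiderivative F(w) by computing F'(w) and comparing it with f(w).
F(w) = w**4/4 + w**3/9 + w**2 is an antiderivative of f.
Check: d/dw[w**4/4 + w**3/9 + w**2] = w**3 + w**2/3 + 2*w, which equals f(w).
F(1) = 49/36; F(-1/2) = 145/576.
Integral = F(1) - F(-1/2) = 71/64.

Antiderivative: F(w) = w**4/4 + w**3/9 + w**2; value = 71/64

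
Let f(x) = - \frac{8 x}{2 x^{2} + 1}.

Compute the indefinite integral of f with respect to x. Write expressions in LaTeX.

The substitution u = 2 x^{2} + 1 works: f is exactly (dF/du)*(du/dx) for that inner function.
Check: d/dx[- 2 \log{\left(2 x^{2} + 1 \right)}] = - \frac{8 x}{2 x^{2} + 1} = f(x).

F(x) = - 2 \log{\left(2 x^{2} + 1 \right)} + C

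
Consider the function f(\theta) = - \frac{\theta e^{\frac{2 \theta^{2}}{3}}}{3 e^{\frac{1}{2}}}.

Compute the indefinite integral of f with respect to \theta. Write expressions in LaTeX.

The substitution u = \frac{2 \theta^{2}}{3} - \frac{1}{2} works: f is exactly (dF/du)*(du/d\theta) for that inner function.
Check: d/d\theta[- \frac{e^{\frac{2 \theta^{2}}{3} - \frac{1}{2}}}{4}] = - \frac{\theta e^{\frac{2 \theta^{2}}{3}}}{3 e^{\frac{1}{2}}} = f(\theta).

F(\theta) = - \frac{e^{\frac{2 \theta^{2}}{3} - \frac{1}{2}}}{4} + C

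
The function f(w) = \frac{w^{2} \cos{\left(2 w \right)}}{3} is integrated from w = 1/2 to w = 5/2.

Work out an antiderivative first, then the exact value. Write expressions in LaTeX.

Since d/dw undoes antidifferentiation here, F'(w) = f(w) is required of F(w).
F(w) = \frac{2 w^{2} \sin{\left(2 w \right)} + 2 w \cos{\left(2 w \right)} - \sin{\left(2 w \right)}}{12} is an antiderivative of f.
Check: d/dw[\frac{2 w^{2} \sin{\left(2 w \right)} + 2 w \cos{\left(2 w \right)} - \sin{\left(2 w \right)}}{12}] = \frac{w^{2} \cos{\left(2 w \right)}}{3} = f(w).
F(5/2) = \frac{23 \sin{\left(5 \right)}}{24} + \frac{5 \cos{\left(5 \right)}}{12}; F(1/2) = - \frac{\sin{\left(1 \right)}}{24} + \frac{\cos{\left(1 \right)}}{12}.
Integral = F(5/2) - F(1/2) = \frac{23 \sin{\left(5 \right)}}{24} - \frac{\cos{\left(1 \right)}}{12} + \frac{\sin{\left(1 \right)}}{24} + \frac{5 \cos{\left(5 \right)}}{12}.

Antiderivative: F(w) = \frac{2 w^{2} \sin{\left(2 w \right)} + 2 w \cos{\left(2 w \right)} - \sin{\left(2 w \right)}}{12}; value = \frac{23 \sin{\left(5 \right)}}{24} - \frac{\cos{\left(1 \right)}}{12} + \frac{\sin{\left(1 \right)}}{24} + \frac{5 \cos{\left(5 \right)}}{12}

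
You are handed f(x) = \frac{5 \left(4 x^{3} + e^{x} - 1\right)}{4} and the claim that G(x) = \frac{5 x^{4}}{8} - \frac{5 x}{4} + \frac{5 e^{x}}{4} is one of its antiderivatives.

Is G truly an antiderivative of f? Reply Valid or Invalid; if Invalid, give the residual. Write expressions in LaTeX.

Invalid: d/dx[G] - f = - \frac{5 x^{3}}{2}, which is not 0.

d/dx[G] = \frac{5 x^{3}}{2} + \frac{5 e^{x}}{4} - \frac{5}{4}
d/dx[G] - f(x) = - \frac{5 x^{3}}{2} != 0.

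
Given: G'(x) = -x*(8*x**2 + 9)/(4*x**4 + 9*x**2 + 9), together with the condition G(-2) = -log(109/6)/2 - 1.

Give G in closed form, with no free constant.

G(x) = -(log(2*x**4/3 + 3*x**2/2 + 3/2) + 2)/2

G'(x) matches the chain-rule pattern g'(h)*h' with inner function h(x) = 2*x**4/3 + 3*x**2/2 + 3/2; substituting u = h(x) collapses the integral.
A general antiderivative is -log(2*x**4/3 + 3*x**2/2 + 3/2)/2 + C.
The condition gives C = -log(109/6)/2 - 1 - (-log(109/6)/2) = -1.
So G(x) = -(log(2*x**4/3 + 3*x**2/2 + 3/2) + 2)/2.
Check: d/dx[-(log(2*x**4/3 + 3*x**2/2 + 3/2) + 2)/2] = (-8*x**3 - 9*x)/(4*x**4 + 9*x**2 + 9), which equals G'(x).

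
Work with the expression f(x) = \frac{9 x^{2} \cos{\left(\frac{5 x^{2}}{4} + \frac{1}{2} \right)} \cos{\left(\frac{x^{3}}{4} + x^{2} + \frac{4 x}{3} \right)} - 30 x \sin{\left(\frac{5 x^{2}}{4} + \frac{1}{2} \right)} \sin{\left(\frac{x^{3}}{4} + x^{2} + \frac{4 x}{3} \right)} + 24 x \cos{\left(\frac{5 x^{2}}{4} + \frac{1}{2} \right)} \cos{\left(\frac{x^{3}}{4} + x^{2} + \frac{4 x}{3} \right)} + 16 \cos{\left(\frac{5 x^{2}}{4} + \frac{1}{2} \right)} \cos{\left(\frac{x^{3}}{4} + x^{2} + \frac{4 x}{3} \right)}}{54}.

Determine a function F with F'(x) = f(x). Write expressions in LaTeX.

An antiderivative is F(x) = \frac{2 \sin{\left(\frac{x^{3}}{4} + x^{2} + \frac{4 x}{3} \right)} \cos{\left(\frac{5 x^{2}}{4} + \frac{1}{2} \right)}}{9}.

f has the shape u'v + uv' for u = \frac{2 \cos{\left(\frac{5 x^{2}}{4} + \frac{1}{2} \right)}}{9} and v = \sin{\left(\frac{x^{3}}{4} + x^{2} + \frac{4 x}{3} \right)} — it is the derivative of the product u*v.
Check: d/dx[\frac{2 \sin{\left(\frac{x^{3}}{4} + x^{2} + \frac{4 x}{3} \right)} \cos{\left(\frac{5 x^{2}}{4} + \frac{1}{2} \right)}}{9}] = \frac{x^{2} \cos{\left(\frac{5 x^{2}}{4} + \frac{1}{2} \right)} \cos{\left(\frac{x^{3}}{4} + x^{2} + \frac{4 x}{3} \right)}}{6} - \frac{5 x \sin{\left(\frac{5 x^{2}}{4} + \frac{1}{2} \right)} \sin{\left(\frac{x^{3}}{4} + x^{2} + \frac{4 x}{3} \right)}}{9} + \frac{4 x \cos{\left(\frac{5 x^{2}}{4} + \frac{1}{2} \right)} \cos{\left(\frac{x^{3}}{4} + x^{2} + \frac{4 x}{3} \right)}}{9} + \frac{8 \cos{\left(\frac{5 x^{2}}{4} + \frac{1}{2} \right)} \cos{\left(\frac{x^{3}}{4} + x^{2} + \frac{4 x}{3} \right)}}{27}, which equals f(x).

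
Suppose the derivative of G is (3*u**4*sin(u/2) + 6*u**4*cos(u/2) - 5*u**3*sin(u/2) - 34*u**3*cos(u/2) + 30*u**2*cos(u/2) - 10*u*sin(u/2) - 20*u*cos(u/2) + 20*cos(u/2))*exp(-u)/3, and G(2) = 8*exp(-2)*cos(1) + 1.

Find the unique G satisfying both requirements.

The proposed G(u) is checked by its d/du: the result must match the given G'(u).
A general antiderivative is -4*(3*u**4/2 - 5*u**3/2 - 5*u)*exp(-u)*cos(u/2)/3 + C.
The condition gives C = 8*exp(-2)*cos(1) + 1 - (8*exp(-2)*cos(1)) = 1.
So G(u) = -2*u**4*exp(-u)*cos(u/2) + 10*u**3*exp(-u)*cos(u/2)/3 + 20*u*exp(-u)*cos(u/2)/3 + 1.
Check: d/du[-2*u**4*exp(-u)*cos(u/2) + 10*u**3*exp(-u)*cos(u/2)/3 + 20*u*exp(-u)*cos(u/2)/3 + 1] = (3*u**4*sin(u/2) + 6*u**4*cos(u/2) - 5*u**3*sin(u/2) - 34*u**3*cos(u/2) + 30*u**2*cos(u/2) - 10*u*sin(u/2) - 20*u*cos(u/2) + 20*cos(u/2))*exp(-u)/3 = G'(u).

G(u) = -2*u**4*exp(-u)*cos(u/2) + 10*u**3*exp(-u)*cos(u/2)/3 + 20*u*exp(-u)*cos(u/2)/3 + 1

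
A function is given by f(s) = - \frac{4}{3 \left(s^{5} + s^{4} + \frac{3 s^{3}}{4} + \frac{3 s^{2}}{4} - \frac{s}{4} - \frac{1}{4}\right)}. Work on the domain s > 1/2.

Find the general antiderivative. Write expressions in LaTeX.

Factor the denominator (3 \left(s + 1\right) \left(2 s - 1\right) \left(2 s + 1\right) \left(s^{2} + 1\right)) and decompose: f = - \frac{8 \left(s - 1\right)}{15 \left(s^{2} + 1\right)} + \frac{64}{15 \left(2 s + 1\right)} - \frac{64}{45 \left(2 s - 1\right)} - \frac{8}{9 \left(s + 1\right)}; each piece integrates to a log, atan, or power term.
Check: d/ds[\frac{4 \left(- 8 \log{\left(s - \frac{1}{2} \right)} + 24 \log{\left(s + \frac{1}{2} \right)} - 10 \log{\left(s + 1 \right)} - 3 \log{\left(s^{2} + 1 \right)} + 6 \operatorname{atan}{\left(s \right)}\right)}{45}] = - \frac{16}{12 s^{5} + 12 s^{4} + 9 s^{3} + 9 s^{2} - 3 s - 3}, which equals f(s).

F(s) = \frac{4 \left(- 8 \log{\left(s - \frac{1}{2} \right)} + 24 \log{\left(s + \frac{1}{2} \right)} - 10 \log{\left(s + 1 \right)} - 3 \log{\left(s^{2} + 1 \right)} + 6 \operatorname{atan}{\left(s \right)}\right)}{45} + C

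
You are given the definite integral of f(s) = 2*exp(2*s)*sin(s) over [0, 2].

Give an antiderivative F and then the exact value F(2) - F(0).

Antiderivative: F(s) = -2*(-2*sin(s) + cos(s))*exp(2*s)/5; value = 2/5 - 2*exp(4)*cos(2)/5 + 4*exp(4)*sin(2)/5

A candidate is checked by its d/ds: the result must match f(s).
F(s) = -2*(-2*sin(s) + cos(s))*exp(2*s)/5 is an antiderivative of f.
Check: d/ds[-2*(-2*sin(s) + cos(s))*exp(2*s)/5] = 2*exp(2*s)*sin(s) = f(s).
F(2) = -2*exp(4)*cos(2)/5 + 4*exp(4)*sin(2)/5; F(0) = -2/5.
Integral = F(2) - F(0) = 2/5 - 2*exp(4)*cos(2)/5 + 4*exp(4)*sin(2)/5.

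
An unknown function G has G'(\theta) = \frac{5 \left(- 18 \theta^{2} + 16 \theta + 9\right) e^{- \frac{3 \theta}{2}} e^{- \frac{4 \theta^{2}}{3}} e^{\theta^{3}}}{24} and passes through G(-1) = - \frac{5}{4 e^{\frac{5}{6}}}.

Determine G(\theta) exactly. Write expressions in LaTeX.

G'(\theta) matches the chain-rule pattern g'(h)*h' with inner function h(\theta) = \theta^{3} - \frac{4 \theta^{2}}{3} - \frac{3 \theta}{2}; substituting u = h(\theta) collapses the integral.
A general antiderivative is - \frac{5 e^{\theta^{3} - \frac{4 \theta^{2}}{3} - \frac{3 \theta}{2}}}{4} + C.
The condition gives C = - \frac{5}{4 e^{\frac{5}{6}}} - (- \frac{5}{4 e^{\frac{5}{6}}}) = 0.
So G(\theta) = - \frac{5 e^{\theta^{3} - \frac{4 \theta^{2}}{3} - \frac{3 \theta}{2}}}{4}.
Check: d/d\theta[- \frac{5 e^{\theta^{3} - \frac{4 \theta^{2}}{3} - \frac{3 \theta}{2}}}{4}] = - \frac{15 \theta^{2} e^{- \frac{3 \theta}{2}} e^{- \frac{4 \theta^{2}}{3}} e^{\theta^{3}}}{4} + \frac{10 \theta e^{- \frac{3 \theta}{2}} e^{- \frac{4 \theta^{2}}{3}} e^{\theta^{3}}}{3} + \frac{15 e^{- \frac{3 \theta}{2}} e^{- \frac{4 \theta^{2}}{3}} e^{\theta^{3}}}{8}, which equals G'(\theta).

G(\theta) = - \frac{5 e^{\theta^{3} - \frac{4 \theta^{2}}{3} - \frac{3 \theta}{2}}}{4}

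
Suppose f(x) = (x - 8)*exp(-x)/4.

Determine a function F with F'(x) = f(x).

f has the shape u'v + uv' for u = 7/4 - x/4 and v = exp(-x) — it is the derivative of the product u*v.
Check: d/dx[(7 - x)*exp(-x)/4] = (x - 8)*exp(-x)/4 = f(x).

An antiderivative is F(x) = (7 - x)*exp(-x)/4.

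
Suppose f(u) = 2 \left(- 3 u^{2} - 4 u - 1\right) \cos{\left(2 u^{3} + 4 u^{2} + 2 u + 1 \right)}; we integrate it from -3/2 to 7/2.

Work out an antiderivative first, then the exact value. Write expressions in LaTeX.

The substitution w = 2 u^{3} + 4 u^{2} + 2 u + 1 works: f is exactly (dF/dw)*(dw/du) for that inner function.
F(u) = - \sin{\left(2 u^{3} + 4 u^{2} + 2 u + 1 \right)} is an antiderivative of f.
Check: d/du[- \sin{\left(2 u^{3} + 4 u^{2} + 2 u + 1 \right)}] = - 6 u^{2} \cos{\left(2 u^{3} + 4 u^{2} + 2 u + 1 \right)} - 8 u \cos{\left(2 u^{3} + 4 u^{2} + 2 u + 1 \right)} - 2 \cos{\left(2 u^{3} + 4 u^{2} + 2 u + 1 \right)}, which equals f(u).
F(7/2) = - \sin{\left(\frac{571}{4} \right)}; F(-3/2) = - \sin{\left(\frac{1}{4} \right)}.
Integral = F(7/2) - F(-3/2) = \sin{\left(\frac{1}{4} \right)} - \sin{\left(\frac{571}{4} \right)}.

Antiderivative: F(u) = - \sin{\left(2 u^{3} + 4 u^{2} + 2 u + 1 \right)}; value = \sin{\left(\frac{1}{4} \right)} - \sin{\left(\frac{571}{4} \right)}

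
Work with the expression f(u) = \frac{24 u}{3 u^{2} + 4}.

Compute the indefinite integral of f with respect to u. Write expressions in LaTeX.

F(u) = 4 \log{\left(u^{2} + \frac{4}{3} \right)} + C

f matches the chain-rule pattern g'(h)*h' with inner function h(u) = u^{2} + \frac{4}{3}; substituting w = h(u) collapses the integral.
Check: d/du[4 \log{\left(u^{2} + \frac{4}{3} \right)}] = \frac{24 u}{3 u^{2} + 4} = f(u).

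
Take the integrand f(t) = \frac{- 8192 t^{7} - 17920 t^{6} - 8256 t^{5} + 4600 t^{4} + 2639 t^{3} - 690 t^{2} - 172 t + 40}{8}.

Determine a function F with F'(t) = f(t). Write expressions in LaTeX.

The substitution u = 4 t^{2} + \frac{5 t}{2} - 1 works: f is exactly (dF/du)*(du/dt) for that inner function.
Check: d/dt[- 128 t^{8} - 320 t^{7} - 172 t^{6} + 115 t^{5} + \frac{2639 t^{4}}{32} - \frac{115 t^{3}}{4} - \frac{43 t^{2}}{4} + 5 t] = - 1024 t^{7} - 2240 t^{6} - 1032 t^{5} + 575 t^{4} + \frac{2639 t^{3}}{8} - \frac{345 t^{2}}{4} - \frac{43 t}{2} + 5, which equals f(t).

An antiderivative is F(t) = - 128 t^{8} - 320 t^{7} - 172 t^{6} + 115 t^{5} + \frac{2639 t^{4}}{32} - \frac{115 t^{3}}{4} - \frac{43 t^{2}}{4} + 5 t.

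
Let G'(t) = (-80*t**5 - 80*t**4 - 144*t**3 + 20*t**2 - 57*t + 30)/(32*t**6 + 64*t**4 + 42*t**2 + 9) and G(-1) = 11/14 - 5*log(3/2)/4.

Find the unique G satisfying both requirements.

Check a candidate G(t) by differentiating: d/dt[G] must match the given G'(t).
A general antiderivative is (5*t + 3/4)/(2*t**2 + 3/2) - 5*log(t**2 + 1/2)/4 + C.
The condition gives C = 11/14 - 5*log(3/2)/4 - (-17/14 - 5*log(3/2)/4) = 2.
So G(t) = (-20*t**2*log(t**2 + 1/2) + 32*t**2 + 40*t - 15*log(t**2 + 1/2) + 30)/(16*t**2 + 12).
Check: d/dt[(-20*t**2*log(t**2 + 1/2) + 32*t**2 + 40*t - 15*log(t**2 + 1/2) + 30)/(16*t**2 + 12)] = (-80*t**5 - 80*t**4 - 144*t**3 + 20*t**2 - 57*t + 30)/(32*t**6 + 64*t**4 + 42*t**2 + 9) = G'(t).

G(t) = (-20*t**2*log(t**2 + 1/2) + 32*t**2 + 40*t - 15*log(t**2 + 1/2) + 30)/(16*t**2 + 12)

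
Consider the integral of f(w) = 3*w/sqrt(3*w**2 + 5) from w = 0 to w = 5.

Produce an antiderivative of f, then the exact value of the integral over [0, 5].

Antiderivative: F(w) = sqrt(3*w**2 + 5); value = 3*sqrt(5)

The substitution u = 3*w**2 + 5 works: f is exactly (dF/du)*(du/dw) for that inner function.
F(w) = sqrt(3*w**2 + 5) is an antiderivative of f.
Check: d/dw[sqrt(3*w**2 + 5)] = 3*w/sqrt(3*w**2 + 5) = f(w).
F(5) = 4*sqrt(5); F(0) = sqrt(5).
Integral = F(5) - F(0) = 3*sqrt(5).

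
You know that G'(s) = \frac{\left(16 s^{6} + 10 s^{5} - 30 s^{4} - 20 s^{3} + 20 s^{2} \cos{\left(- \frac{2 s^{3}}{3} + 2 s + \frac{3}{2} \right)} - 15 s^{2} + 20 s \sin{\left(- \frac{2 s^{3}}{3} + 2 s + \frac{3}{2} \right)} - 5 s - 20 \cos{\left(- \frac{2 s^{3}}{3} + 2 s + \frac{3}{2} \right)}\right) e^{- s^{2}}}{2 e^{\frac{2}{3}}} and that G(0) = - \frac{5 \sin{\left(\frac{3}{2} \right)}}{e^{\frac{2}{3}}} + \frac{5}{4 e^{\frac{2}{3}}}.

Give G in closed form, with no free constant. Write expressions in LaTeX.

G(s) = - \frac{\left(16 s^{5} + 10 s^{4} + 10 s^{3} + 20 \sin{\left(- \frac{2 s^{3}}{3} + 2 s + \frac{3}{2} \right)} - 5\right) e^{- s^{2}}}{4 e^{\frac{2}{3}}}

G'(s) has the shape u'v + uv' for u = - 4 s^{5} - \frac{5 s^{4}}{2} - \frac{5 s^{3}}{2} - 5 \sin{\left(- \frac{2 s^{3}}{3} + 2 s + \frac{3}{2} \right)} + \frac{5}{4} and v = e^{- s^{2} - \frac{2}{3}} — it is the derivative of the product u*v.
A general antiderivative is - \left(4 s^{5} + \frac{5 s^{4}}{2} + \frac{5 s^{3}}{2} + 5 \sin{\left(- \frac{2 s^{3}}{3} + 2 s + \frac{3}{2} \right)} - \frac{5}{4}\right) e^{- s^{2} - \frac{2}{3}} + C.
The condition gives C = - \frac{5 \sin{\left(\frac{3}{2} \right)}}{e^{\frac{2}{3}}} + \frac{5}{4 e^{\frac{2}{3}}} - (- \frac{5 \sin{\left(\frac{3}{2} \right)}}{e^{\frac{2}{3}}} + \frac{5}{4 e^{\frac{2}{3}}}) = 0.
So G(s) = - \frac{\left(16 s^{5} + 10 s^{4} + 10 s^{3} + 20 \sin{\left(- \frac{2 s^{3}}{3} + 2 s + \frac{3}{2} \right)} - 5\right) e^{- s^{2}}}{4 e^{\frac{2}{3}}}.
Check: d/ds[- \frac{\left(16 s^{5} + 10 s^{4} + 10 s^{3} + 20 \sin{\left(- \frac{2 s^{3}}{3} + 2 s + \frac{3}{2} \right)} - 5\right) e^{- s^{2}}}{4 e^{\frac{2}{3}}}] = \frac{\left(16 s^{6} + 10 s^{5} - 30 s^{4} - 20 s^{3} + 20 s^{2} \cos{\left(- \frac{2 s^{3}}{3} + 2 s + \frac{3}{2} \right)} - 15 s^{2} + 20 s \sin{\left(- \frac{2 s^{3}}{3} + 2 s + \frac{3}{2} \right)} - 5 s - 20 \cos{\left(- \frac{2 s^{3}}{3} + 2 s + \frac{3}{2} \right)}\right) e^{- s^{2}}}{2 e^{\frac{2}{3}}} = G'(s).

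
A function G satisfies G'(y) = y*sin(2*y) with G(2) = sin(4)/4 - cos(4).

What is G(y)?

Check a candidate G(y) by differentiating: d/dy[G] must match the given G'(y).
A general antiderivative is -y*cos(2*y)/2 + sin(2*y)/4 + C.
The condition gives C = sin(4)/4 - cos(4) - (sin(4)/4 - cos(4)) = 0.
So G(y) = -y*cos(2*y)/2 + sin(2*y)/4.
Check: d/dy[-y*cos(2*y)/2 + sin(2*y)/4] = y*sin(2*y) = G'(y).

G(y) = -y*cos(2*y)/2 + sin(2*y)/4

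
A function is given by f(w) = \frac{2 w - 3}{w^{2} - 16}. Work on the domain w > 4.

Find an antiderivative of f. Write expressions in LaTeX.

Factor the denominator (\left(w - 4\right) \left(w + 4\right)) and decompose: f = \frac{11}{8 \left(w + 4\right)} + \frac{5}{8 \left(w - 4\right)}; each piece integrates to a log, atan, or power term.
Check: d/dw[\frac{5 \log{\left(w - 4 \right)} + 11 \log{\left(w + 4 \right)}}{8}] = \frac{2 w - 3}{w^{2} - 16} = f(w).

An antiderivative is F(w) = \frac{5 \log{\left(w - 4 \right)} + 11 \log{\left(w + 4 \right)}}{8}.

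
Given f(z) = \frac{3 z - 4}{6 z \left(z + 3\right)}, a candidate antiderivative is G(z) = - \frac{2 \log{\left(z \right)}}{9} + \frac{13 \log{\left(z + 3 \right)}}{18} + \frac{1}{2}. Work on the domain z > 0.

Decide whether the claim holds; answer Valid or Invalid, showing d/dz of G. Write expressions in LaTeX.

Valid - the claim checks out under differentiation.

d/dz[G] = \frac{3 z - 4}{6 z^{2} + 18 z}
This equals f(z) exactly, so the claim holds.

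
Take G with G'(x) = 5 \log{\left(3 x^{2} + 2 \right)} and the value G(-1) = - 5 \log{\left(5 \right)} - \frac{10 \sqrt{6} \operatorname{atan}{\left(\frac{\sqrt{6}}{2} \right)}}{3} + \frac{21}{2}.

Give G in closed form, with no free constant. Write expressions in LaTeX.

G(x) = 5 x \log{\left(3 x^{2} + 2 \right)} - 10 x + \frac{10 \sqrt{6} \operatorname{atan}{\left(\frac{\sqrt{6} x}{2} \right)}}{3} + \frac{1}{2}

For G(x) to be correct, d/dx[G] must agree with the stated G'(x) identically.
A general antiderivative is 5 x \log{\left(3 x^{2} + 2 \right)} - 10 x + \frac{10 \sqrt{6} \operatorname{atan}{\left(\frac{\sqrt{6} x}{2} \right)}}{3} + C.
The condition gives C = - 5 \log{\left(5 \right)} - \frac{10 \sqrt{6} \operatorname{atan}{\left(\frac{\sqrt{6}}{2} \right)}}{3} + \frac{21}{2} - (- 5 \log{\left(5 \right)} - \frac{10 \sqrt{6} \operatorname{atan}{\left(\frac{\sqrt{6}}{2} \right)}}{3} + 10) = \frac{1}{2}.
So G(x) = 5 x \log{\left(3 x^{2} + 2 \right)} - 10 x + \frac{10 \sqrt{6} \operatorname{atan}{\left(\frac{\sqrt{6} x}{2} \right)}}{3} + \frac{1}{2}.
Check: d/dx[5 x \log{\left(3 x^{2} + 2 \right)} - 10 x + \frac{10 \sqrt{6} \operatorname{atan}{\left(\frac{\sqrt{6} x}{2} \right)}}{3} + \frac{1}{2}] = 5 \log{\left(3 x^{2} + 2 \right)} = G'(x).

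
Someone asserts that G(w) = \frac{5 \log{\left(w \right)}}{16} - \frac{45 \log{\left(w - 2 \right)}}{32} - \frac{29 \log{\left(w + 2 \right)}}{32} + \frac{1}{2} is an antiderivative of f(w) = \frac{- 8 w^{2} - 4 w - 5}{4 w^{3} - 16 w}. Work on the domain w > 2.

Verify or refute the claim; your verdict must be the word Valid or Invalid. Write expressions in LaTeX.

Valid - differentiating G returns exactly f.

d/dw[G] = \frac{- 8 w^{2} - 4 w - 5}{4 w^{3} - 16 w}
This equals f(w) exactly, so the claim holds.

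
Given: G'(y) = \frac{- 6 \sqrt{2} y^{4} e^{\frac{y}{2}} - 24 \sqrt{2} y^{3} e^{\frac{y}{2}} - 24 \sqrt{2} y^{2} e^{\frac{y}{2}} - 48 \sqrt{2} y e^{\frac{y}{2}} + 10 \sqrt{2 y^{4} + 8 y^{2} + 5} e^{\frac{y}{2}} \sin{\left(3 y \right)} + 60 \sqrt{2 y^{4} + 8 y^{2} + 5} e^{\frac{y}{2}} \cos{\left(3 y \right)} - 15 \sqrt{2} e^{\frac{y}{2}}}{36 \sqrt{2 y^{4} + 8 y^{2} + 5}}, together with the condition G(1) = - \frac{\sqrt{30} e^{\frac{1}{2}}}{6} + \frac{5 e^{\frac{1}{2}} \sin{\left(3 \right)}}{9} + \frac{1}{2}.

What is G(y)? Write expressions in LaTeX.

G(y) = \frac{\sqrt{2} \left(- 6 \sqrt{2 y^{4} + 8 y^{2} + 5} e^{\frac{y}{2}} + 10 \sqrt{2} e^{\frac{y}{2}} \sin{\left(3 y \right)} + 9 \sqrt{2}\right)}{36}

Recognize the product-rule pattern: G'(y) = u'v + uv' with u = - \frac{\sqrt{y^{4} + 4 y^{2} + \frac{5}{2}}}{3} + \frac{5 \sin{\left(3 y \right)}}{9}, v = e^{\frac{y}{2}}, so integration by parts undoes it.
A general antiderivative is \frac{\left(- \sqrt{y^{4} + 4 y^{2} + \frac{5}{2}} + \frac{5 \sin{\left(3 y \right)}}{3}\right) e^{\frac{y}{2}}}{3} + C.
The condition gives C = - \frac{\sqrt{30} e^{\frac{1}{2}}}{6} + \frac{5 e^{\frac{1}{2}} \sin{\left(3 \right)}}{9} + \frac{1}{2} - (- \frac{\sqrt{30} e^{\frac{1}{2}}}{6} + \frac{5 e^{\frac{1}{2}} \sin{\left(3 \right)}}{9}) = \frac{1}{2}.
So G(y) = \frac{\sqrt{2} \left(- 6 \sqrt{2 y^{4} + 8 y^{2} + 5} e^{\frac{y}{2}} + 10 \sqrt{2} e^{\frac{y}{2}} \sin{\left(3 y \right)} + 9 \sqrt{2}\right)}{36}.
Check: d/dy[\frac{\sqrt{2} \left(- 6 \sqrt{2 y^{4} + 8 y^{2} + 5} e^{\frac{y}{2}} + 10 \sqrt{2} e^{\frac{y}{2}} \sin{\left(3 y \right)} + 9 \sqrt{2}\right)}{36}] = \frac{- 6 \sqrt{2} y^{4} e^{\frac{y}{2}} - 24 \sqrt{2} y^{3} e^{\frac{y}{2}} - 24 \sqrt{2} y^{2} e^{\frac{y}{2}} - 48 \sqrt{2} y e^{\frac{y}{2}} + 10 \sqrt{2 y^{4} + 8 y^{2} + 5} e^{\frac{y}{2}} \sin{\left(3 y \right)} + 60 \sqrt{2 y^{4} + 8 y^{2} + 5} e^{\frac{y}{2}} \cos{\left(3 y \right)} - 15 \sqrt{2} e^{\frac{y}{2}}}{36 \sqrt{2 y^{4} + 8 y^{2} + 5}} = G'(y).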